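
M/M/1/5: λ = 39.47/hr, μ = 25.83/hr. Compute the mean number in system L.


ρ = 39.47/25.83 = 1.5281
L = ρ[1 − (K+1)ρ^K + Kρ^(K+1)] / [(1−ρ)(1−ρ^(K+1))]
Numerator: 1.5281·(1 − 6·8.331316 + 5·12.730818) = 22.410947
Denominator: (-0.5281)·(-11.730818) = 6.194671
L = 22.410947/6.194671 = 3.6178

Final: 3.6178


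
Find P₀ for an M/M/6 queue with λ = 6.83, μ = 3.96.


a = λ/μ = 6.83/3.96 = 1.7247; ρ = a/c = 0.2875
Σ_{k=0}^{5} a^k/k! (terms k=0..5) = 1.00000 + 1.72475 + 1.48738 + 0.85512 + 0.36872 + 0.12719 = 5.56314
Tail: a^6/(6!(1−ρ)) = 26.32407/(720·0.7125) = 0.05131
P₀ = 1/(5.56314 + 0.05131) = 1/5.61445 = 0.178112

Final: 0.178112


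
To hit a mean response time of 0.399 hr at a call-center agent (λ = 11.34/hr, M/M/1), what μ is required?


W = 1/(μ−λ) ⇒ μ − λ = 1/W = 1/0.399 = 2.5063
μ = λ + 1/W = 11.34 + 2.5063 = 13.8463 per hr

Final: 13.8463 /hr


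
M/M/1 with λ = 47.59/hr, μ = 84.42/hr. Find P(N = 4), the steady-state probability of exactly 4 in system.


ρ = 47.59/84.42 = 0.5637
P_n = (1−ρ)·ρ^n = (1 − 0.5637)·0.5637^4 = 0.4363·0.100991 = 0.044059

Final: 0.044059


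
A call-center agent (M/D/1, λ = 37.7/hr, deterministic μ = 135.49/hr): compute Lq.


ρ = 37.7/135.49 = 0.2782
M/D/1: Lq = ρ²/(2(1−ρ)) = 0.07742/(2·0.7218) = 0.05364

Final: 0.05364


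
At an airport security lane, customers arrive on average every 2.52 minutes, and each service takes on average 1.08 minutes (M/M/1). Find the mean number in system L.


λ = 60/2.52 = 23.8095 /hr
μ = 60/1.08 = 55.5556 /hr
ρ = λ/μ = 23.8095/55.5556 = 0.4286
L = ρ/(1−ρ) = 0.4286/0.5714 = 0.7500

Final: 0.7500


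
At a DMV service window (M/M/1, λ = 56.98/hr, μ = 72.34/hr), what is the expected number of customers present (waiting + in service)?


ρ = λ/μ = 56.98/72.34 = 0.7877
L = ρ/(1−ρ) = 0.7877/(1 − 0.7877) = 0.7877/0.2123 = 3.7096

Final: 3.7096


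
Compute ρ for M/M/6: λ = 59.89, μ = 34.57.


ρ = λ/(cμ) = 59.89/(6·34.57) = 59.89/207.42 = 0.2887

Final: 0.2887


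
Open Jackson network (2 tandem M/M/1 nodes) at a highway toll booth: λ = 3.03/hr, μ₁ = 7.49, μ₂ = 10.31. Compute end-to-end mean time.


Each node sees arrival rate λ = 3.03/hr (tandem ⇒ throughput preserved).
W₁ = 1/(μ₁−λ) = 1/(7.49−3.03) = 0.22422 hr
W₂ = 1/(μ₂−λ) = 1/(10.31−3.03) = 0.13736 hr
W_total = W₁ + W₂ = 0.22422 + 0.13736 = 0.36158 hr

Final: 0.36158 hr


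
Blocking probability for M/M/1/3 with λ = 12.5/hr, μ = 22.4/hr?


ρ = λ/μ = 12.5/22.4 = 0.5580
P_K = (1−ρ)ρ^K/(1−ρ^(K+1)) = (0.4420·0.173774)/(1 − 0.096972)
= 0.076802/0.903028 = 0.085050

Final: 0.085050


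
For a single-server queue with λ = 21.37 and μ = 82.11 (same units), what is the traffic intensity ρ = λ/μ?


ρ = λ/μ = 21.37/82.11 = 0.2603

Final: 0.2603


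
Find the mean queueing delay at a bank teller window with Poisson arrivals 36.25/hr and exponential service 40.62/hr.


ρ = 36.25/40.62 = 0.8924
Wq = ρ/(μ−λ) = 0.8924/(40.62 − 36.25) = 0.8924/4.37 = 0.2042 hr

Final: 0.2042 hr


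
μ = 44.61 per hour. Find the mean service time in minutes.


Mean service time = 1/μ = 1/44.61 hour = 0.02242 hour
In minutes: 0.02242 × 60 = 1.3450 min

Final: 1.3450 min


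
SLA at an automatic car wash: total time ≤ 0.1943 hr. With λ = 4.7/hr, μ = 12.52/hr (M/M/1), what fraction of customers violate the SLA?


W ~ Exponential(μ−λ) for M/M/1.
μ − λ = 12.52 − 4.7 = 7.8200
P(W > t) = e^{−(μ−λ)t} = e^{−1.5194} = 0.218837

Final: 0.218837


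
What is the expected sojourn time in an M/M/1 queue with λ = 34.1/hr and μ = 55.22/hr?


W = 1/(μ−λ) = 1/(55.22 − 34.1) = 1/21.12 = 0.04735 hr

Final: 0.04735 hr


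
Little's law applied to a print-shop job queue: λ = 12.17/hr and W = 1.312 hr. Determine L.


L = λW = 12.17·1.312 = 15.9670

Final: 15.9670


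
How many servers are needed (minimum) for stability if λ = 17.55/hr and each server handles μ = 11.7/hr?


Stability requires cμ > λ ⇔ c > λ/μ.
λ/μ = 17.55/11.7 = 1.5000
Minimum integer c = ⌊1.5000⌋ + 1 = 2
Check: 2·11.7 = 23.40 > 17.55, while 1·11.7 = 11.70 ≤ 17.55

Final: 2 servers


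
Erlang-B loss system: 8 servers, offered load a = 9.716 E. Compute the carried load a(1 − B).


B(8,9.716) = 0.324836 (Erlang-B)
Carried load = a(1 − B) = 9.716·(1 − 0.324836) = 9.716·0.675164 = 6.5599 E

Final: 6.5599 Erlangs


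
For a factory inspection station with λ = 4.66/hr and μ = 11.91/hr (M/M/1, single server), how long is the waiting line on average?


ρ = 4.66/11.91 = 0.3913
Lq = ρ²/(1−ρ) = 0.1531/0.6087 = 0.2515

Final: 0.2515


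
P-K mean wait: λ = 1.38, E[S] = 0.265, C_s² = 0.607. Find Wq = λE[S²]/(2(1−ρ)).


ρ = λ·E[S] = 1.38·0.265 = 0.3657
E[S²] = E[S]²(1+C_s²) = 0.265²·(1+0.607) = 0.112852
Wq = λ·E[S²]/(2(1−ρ)) = 1.38·0.112852/(2·0.6343) = 0.12276 hr

Final: 0.12276 hr


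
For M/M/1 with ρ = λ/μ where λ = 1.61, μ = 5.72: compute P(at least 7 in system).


ρ = 1.61/5.72 = 0.2815
P(N ≥ n) = ρ^n = 0.2815^7 = 0.0001400

Final: 0.0001400


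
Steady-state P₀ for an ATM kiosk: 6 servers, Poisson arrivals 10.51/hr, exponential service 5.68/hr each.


a = λ/μ = 10.51/5.68 = 1.8504; ρ = a/c = 0.3084
Σ_{k=0}^{5} a^k/k! (terms k=0..5) = 1.00000 + 1.85035 + 1.71190 + 1.05587 + 0.48843 + 0.18076 = 6.28732
Tail: a^6/(6!(1−ρ)) = 40.13528/(720·0.6916) = 0.08060
P₀ = 1/(6.28732 + 0.08060) = 1/6.36792 = 0.157037

Final: 0.157037


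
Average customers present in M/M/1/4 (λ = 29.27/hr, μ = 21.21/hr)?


ρ = 29.27/21.21 = 1.3800
L = ρ[1 − (K+1)ρ^K + Kρ^(K+1)] / [(1−ρ)(1−ρ^(K+1))]
Numerator: 1.3800·(1 − 5·3.626838 + 4·5.005071) = 3.982835
Denominator: (-0.3800)·(-4.005071) = 1.521965
L = 3.982835/1.521965 = 2.6169

Final: 2.6169


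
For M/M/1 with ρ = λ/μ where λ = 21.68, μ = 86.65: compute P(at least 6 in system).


ρ = 21.68/86.65 = 0.2502
P(N ≥ n) = ρ^n = 0.2502^6 = 0.0002453

Final: 0.0002453


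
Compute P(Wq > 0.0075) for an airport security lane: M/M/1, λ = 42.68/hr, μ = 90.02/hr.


ρ = 42.68/90.02 = 0.4741
P(Wq > t) = ρ·e^{−(μ−λ)t} = 0.4741·e^{−0.3550}
= 0.4741·0.701138 = 0.332422

Final: 0.332422


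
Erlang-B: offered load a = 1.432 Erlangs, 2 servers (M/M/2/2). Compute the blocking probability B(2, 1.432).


B(c,a) = (a^c/c!) / Σ_{k=0}^{c} a^k/k!
a^2/2! = 1.025312
Σ terms (k=0..2): 1.00000 + 1.43200 + 1.02531 = 3.457312
B = 1.025312/3.457312 = 0.296563

Final: 0.296563


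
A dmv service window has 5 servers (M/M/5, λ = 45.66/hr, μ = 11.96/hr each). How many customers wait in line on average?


a = λ/μ = 3.8177; ρ = a/5 = 0.7635
P₀ = 0.017003
Lq = P₀·a^c·ρ / (c!·(1−ρ)²) = 0.017003·811.00520·0.7635/(120·0.05591)
= 1.56932

Final: 1.56932


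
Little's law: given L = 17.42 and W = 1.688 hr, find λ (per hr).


λ = L/W = 17.42/1.688 = 10.3199 /hr

Final: 10.3199 /hr


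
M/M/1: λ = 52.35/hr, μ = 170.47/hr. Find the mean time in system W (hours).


W = 1/(μ−λ) = 1/(170.47 − 52.35) = 1/118.12 = 0.008466 hr

Final: 0.008466 hr


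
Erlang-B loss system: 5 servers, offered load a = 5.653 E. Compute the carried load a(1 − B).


B(5,5.653) = 0.335484 (Erlang-B)
Carried load = a(1 − B) = 5.653·(1 − 0.335484) = 5.653·0.664516 = 3.7565 E

Final: 3.7565 Erlangs


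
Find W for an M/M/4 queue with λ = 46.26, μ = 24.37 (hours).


a = 1.8982; ρ = 0.4746; P₀ = 0.145572
Lq = P₀·a^c·ρ/(c!(1−ρ)²) = 0.13537
Wq = Lq/λ = 0.13537/46.26 = 0.002926 hr
W = Wq + 1/μ = 0.002926 + 0.04103 = 0.04396 hr

Final: 0.04396 hr


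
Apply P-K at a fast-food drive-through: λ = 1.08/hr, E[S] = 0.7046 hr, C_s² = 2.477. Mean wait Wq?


ρ = λ·E[S] = 1.08·0.7046 = 0.7610
E[S²] = E[S]²(1+C_s²) = 0.7046²·(1+2.477) = 1.726195
Wq = λ·E[S²]/(2(1−ρ)) = 1.08·1.726195/(2·0.2390) = 3.89967 hr

Final: 3.89967 hr


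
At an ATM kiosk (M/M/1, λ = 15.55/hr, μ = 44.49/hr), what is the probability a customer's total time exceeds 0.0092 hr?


W ~ Exponential(μ−λ) for M/M/1.
μ − λ = 44.49 − 15.55 = 28.9400
P(W > t) = e^{−(μ−λ)t} = e^{−0.2662} = 0.766249

Final: 0.766249


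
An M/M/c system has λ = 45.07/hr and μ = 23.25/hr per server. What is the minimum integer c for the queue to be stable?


Stability requires cμ > λ ⇔ c > λ/μ.
λ/μ = 45.07/23.25 = 1.9385
Minimum integer c = ⌊1.9385⌋ + 1 = 2
Check: 2·23.25 = 46.50 > 45.07, while 1·23.25 = 23.25 ≤ 45.07

Final: 2 servers


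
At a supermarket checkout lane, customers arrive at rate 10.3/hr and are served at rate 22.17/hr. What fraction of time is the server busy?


ρ = λ/μ = 10.3/22.17 = 0.4646

Final: 0.4646


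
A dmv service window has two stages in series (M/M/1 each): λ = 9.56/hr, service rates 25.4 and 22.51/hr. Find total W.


Each node sees arrival rate λ = 9.56/hr (tandem ⇒ throughput preserved).
W₁ = 1/(μ₁−λ) = 1/(25.4−9.56) = 0.06313 hr
W₂ = 1/(μ₂−λ) = 1/(22.51−9.56) = 0.07722 hr
W_total = W₁ + W₂ = 0.06313 + 0.07722 = 0.14035 hr

Final: 0.14035 hr


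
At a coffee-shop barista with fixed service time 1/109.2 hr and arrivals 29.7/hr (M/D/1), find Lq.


ρ = 29.7/109.2 = 0.2720
M/D/1: Lq = ρ²/(2(1−ρ)) = 0.07397/(2·0.7280) = 0.05080

Final: 0.05080


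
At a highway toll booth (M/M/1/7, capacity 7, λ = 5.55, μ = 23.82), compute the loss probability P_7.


ρ = λ/μ = 5.55/23.82 = 0.2330
P_K = (1−ρ)ρ^K/(1−ρ^(K+1)) = (0.7670·0.00003728)/(1 − 0.000008686)
= 0.00002859/0.999991 = 0.00002859

Final: 0.00002859


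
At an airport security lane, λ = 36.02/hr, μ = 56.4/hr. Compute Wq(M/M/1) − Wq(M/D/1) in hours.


ρ = 36.02/56.4 = 0.6387
Wq(M/M/1) = ρ/(μ−λ) = 0.6387/20.38 = 0.03134 hr
Wq(M/D/1) = ρ/(2(μ−λ)) = 0.01567 hr
Savings = 0.03134 − 0.01567 = 0.01567 hr

Final: 0.01567 hr


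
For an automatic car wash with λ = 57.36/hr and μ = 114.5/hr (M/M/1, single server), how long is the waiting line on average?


ρ = 57.36/114.5 = 0.5010
Lq = ρ²/(1−ρ) = 0.2510/0.4990 = 0.5029

Final: 0.5029


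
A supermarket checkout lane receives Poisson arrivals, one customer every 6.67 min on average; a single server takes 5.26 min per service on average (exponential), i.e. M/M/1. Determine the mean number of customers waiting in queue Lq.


λ = 60/6.67 = 8.9955 /hr
μ = 60/5.26 = 11.4068 /hr
ρ = λ/μ = 8.9955/11.4068 = 0.7886
Lq = ρ²/(1−ρ) = 0.6219/0.2114 = 2.9419

Final: 2.9419


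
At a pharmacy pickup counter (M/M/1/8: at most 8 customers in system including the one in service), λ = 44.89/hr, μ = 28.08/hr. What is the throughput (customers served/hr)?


ρ = 1.5986; P_K = (1−ρ)ρ^8/(1−ρ^9) = 0.380044
λ_eff = λ(1 − P_K) = 44.89·(1 − 0.380044) = 44.89·0.619956 = 27.8298 /hr

Final: 27.8298 /hr


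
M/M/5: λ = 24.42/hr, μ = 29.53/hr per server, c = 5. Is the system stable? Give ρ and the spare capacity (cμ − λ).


Total capacity cμ = 5·29.53 = 147.65/hr
ρ = λ/(cμ) = 24.42/147.65 = 0.1654
Stable ⇔ ρ < 1: YES
Spare capacity = cμ − λ = 147.65 − 24.42 = 123.23/hr

Final: ρ = 0.1654; stable; margin = 123.23/hr


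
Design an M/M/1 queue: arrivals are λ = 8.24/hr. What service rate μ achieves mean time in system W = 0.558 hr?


W = 1/(μ−λ) ⇒ μ − λ = 1/W = 1/0.558 = 1.7921
μ = λ + 1/W = 8.24 + 1.7921 = 10.0321 per hr

Final: 10.0321 /hr


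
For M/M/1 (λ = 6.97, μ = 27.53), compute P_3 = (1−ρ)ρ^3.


ρ = 6.97/27.53 = 0.2532
P_n = (1−ρ)·ρ^n = (1 − 0.2532)·0.2532^3 = 0.7468·0.016229 = 0.012120

Final: 0.012120


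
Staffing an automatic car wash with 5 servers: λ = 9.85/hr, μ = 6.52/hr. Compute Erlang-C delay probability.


a = λ/μ = 1.5107; ρ = a/5 = 0.3021
P₀ = 0.220382 (from M/M/c formula)
C(c,a) = [a^c/(c!(1−ρ))]·P₀ = [7.86943/(120·0.6979)]·0.220382
= 0.09397·0.220382 = 0.020710

Final: 0.020710


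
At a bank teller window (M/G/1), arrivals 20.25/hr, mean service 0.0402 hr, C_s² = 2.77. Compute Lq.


ρ = λ·E[S] = 20.25·0.0402 = 0.8140
Lq = ρ²(1+C_s²)/(2(1−ρ)) = 0.6627·(1+2.77)/(2·0.1860)
= 0.6627·3.7700/0.3719 = 6.71765

Final: 6.71765


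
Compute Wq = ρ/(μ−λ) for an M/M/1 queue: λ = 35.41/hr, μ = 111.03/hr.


ρ = 35.41/111.03 = 0.3189
Wq = ρ/(μ−λ) = 0.3189/(111.03 − 35.41) = 0.3189/75.62 = 0.004217 hr

Final: 0.004217 hr


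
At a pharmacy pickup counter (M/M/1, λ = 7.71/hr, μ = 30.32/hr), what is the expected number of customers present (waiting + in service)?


ρ = λ/μ = 7.71/30.32 = 0.2543
L = ρ/(1−ρ) = 0.2543/(1 − 0.2543) = 0.2543/0.7457 = 0.3410

Final: 0.3410


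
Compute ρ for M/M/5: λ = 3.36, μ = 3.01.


ρ = λ/(cμ) = 3.36/(5·3.01) = 3.36/15.05 = 0.2233

Final: 0.2233


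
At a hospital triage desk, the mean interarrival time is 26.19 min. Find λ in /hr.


λ = 1/(interarrival time) in consistent units.
1 hour = 60 min, so λ = 60/26.19 = 2.2910 per hour

Final: 2.2910 /hr


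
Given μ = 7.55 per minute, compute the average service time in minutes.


Mean service time = 1/μ = 1/7.55 minute = 0.13245 minute
In minutes: 0.13245 × 1 = 0.1325 min

Final: 0.1325 min


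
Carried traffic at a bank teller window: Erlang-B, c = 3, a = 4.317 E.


B(3,4.317) = 0.478136 (Erlang-B)
Carried load = a(1 − B) = 4.317·(1 − 0.478136) = 4.317·0.521864 = 2.2529 E

Final: 2.2529 Erlangs


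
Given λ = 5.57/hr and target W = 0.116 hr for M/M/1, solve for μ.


W = 1/(μ−λ) ⇒ μ − λ = 1/W = 1/0.116 = 8.6207
μ = λ + 1/W = 5.57 + 8.6207 = 14.1907 per hr

Final: 14.1907 /hr


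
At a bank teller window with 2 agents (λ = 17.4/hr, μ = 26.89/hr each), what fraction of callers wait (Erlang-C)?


a = λ/μ = 0.6471; ρ = a/2 = 0.3235
P₀ = 0.511099 (from M/M/c formula)
C(c,a) = [a^c/(c!(1−ρ))]·P₀ = [0.41871/(2·0.6765)]·0.511099
= 0.30949·0.511099 = 0.158179

Final: 0.158179


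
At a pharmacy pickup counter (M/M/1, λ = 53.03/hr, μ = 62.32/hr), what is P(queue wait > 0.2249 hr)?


ρ = 53.03/62.32 = 0.8509
P(Wq > t) = ρ·e^{−(μ−λ)t} = 0.8509·e^{−2.0893}
= 0.8509·0.123771 = 0.105321

Final: 0.105321


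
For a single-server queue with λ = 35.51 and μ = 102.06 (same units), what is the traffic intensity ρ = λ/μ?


ρ = λ/μ = 35.51/102.06 = 0.3479

Final: 0.3479


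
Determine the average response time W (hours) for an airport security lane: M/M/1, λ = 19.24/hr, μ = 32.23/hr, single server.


W = 1/(μ−λ) = 1/(32.23 − 19.24) = 1/12.99 = 0.07698 hr

Final: 0.07698 hr


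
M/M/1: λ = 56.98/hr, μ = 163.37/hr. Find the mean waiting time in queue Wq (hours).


ρ = 56.98/163.37 = 0.3488
Wq = ρ/(μ−λ) = 0.3488/(163.37 − 56.98) = 0.3488/106.39 = 0.003278 hr

Final: 0.003278 hr


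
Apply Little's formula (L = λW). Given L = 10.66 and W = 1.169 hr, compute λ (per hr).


λ = L/W = 10.66/1.169 = 9.1189 /hr

Final: 9.1189 /hr


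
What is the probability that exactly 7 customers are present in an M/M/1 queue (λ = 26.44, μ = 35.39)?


ρ = 26.44/35.39 = 0.7471
P_n = (1−ρ)·ρ^n = (1 − 0.7471)·0.7471^7 = 0.2529·0.129917 = 0.032856

Final: 0.032856


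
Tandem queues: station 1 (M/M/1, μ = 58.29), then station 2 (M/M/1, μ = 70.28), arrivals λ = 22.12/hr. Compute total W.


Each node sees arrival rate λ = 22.12/hr (tandem ⇒ throughput preserved).
W₁ = 1/(μ₁−λ) = 1/(58.29−22.12) = 0.02765 hr
W₂ = 1/(μ₂−λ) = 1/(70.28−22.12) = 0.02076 hr
W_total = W₁ + W₂ = 0.02765 + 0.02076 = 0.04841 hr

Final: 0.04841 hr


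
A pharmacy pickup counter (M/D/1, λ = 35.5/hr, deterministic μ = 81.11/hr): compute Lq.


ρ = 35.5/81.11 = 0.4377
M/D/1: Lq = ρ²/(2(1−ρ)) = 0.1916/(2·0.5623) = 0.17033

Final: 0.17033


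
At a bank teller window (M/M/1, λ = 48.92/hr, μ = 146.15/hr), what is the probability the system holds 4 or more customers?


ρ = 48.92/146.15 = 0.3347
P(N ≥ n) = ρ^n = 0.3347^4 = 0.012553

Final: 0.012553


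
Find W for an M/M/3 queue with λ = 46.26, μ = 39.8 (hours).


a = 1.1623; ρ = 0.3874; P₀ = 0.306276
Lq = P₀·a^c·ρ/(c!(1−ρ)²) = 0.08276
Wq = Lq/λ = 0.08276/46.26 = 0.001789 hr
W = Wq + 1/μ = 0.001789 + 0.02513 = 0.02691 hr

Final: 0.02691 hr


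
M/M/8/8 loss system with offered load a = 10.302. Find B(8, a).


B(c,a) = (a^c/c!) / Σ_{k=0}^{c} a^k/k!
a^8/8! = 3146.674646
Σ terms (k=0..8): 1.00000 + 10.30200 + 53.06560 + 182.22728 + 469.32635 + 967.00002 + 1660.33903 + 2443.54467 + 3146.67465 = 8933.479592
B = 3146.674646/8933.479592 = 0.352234

Final: 0.352234


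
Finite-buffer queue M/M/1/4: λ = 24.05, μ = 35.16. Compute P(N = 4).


ρ = λ/μ = 24.05/35.16 = 0.6840
P_K = (1−ρ)ρ^K/(1−ρ^(K+1)) = (0.3160·0.218910)/(1 − 0.149738)
= 0.069172/0.850262 = 0.081354

Final: 0.081354


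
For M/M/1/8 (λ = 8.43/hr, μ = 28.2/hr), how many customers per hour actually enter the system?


ρ = 0.2989; P_K = (1−ρ)ρ^8/(1−ρ^9) = 0.00004471
λ_eff = λ(1 − P_K) = 8.43·(1 − 0.00004471) = 8.43·0.999955 = 8.4296 /hr

Final: 8.4296 /hr


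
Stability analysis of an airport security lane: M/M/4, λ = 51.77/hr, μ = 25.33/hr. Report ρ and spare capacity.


Total capacity cμ = 4·25.33 = 101.32/hr
ρ = λ/(cμ) = 51.77/101.32 = 0.5110
Stable ⇔ ρ < 1: YES
Spare capacity = cμ − λ = 101.32 − 51.77 = 49.55/hr

Final: ρ = 0.5110; stable; margin = 49.55/hr


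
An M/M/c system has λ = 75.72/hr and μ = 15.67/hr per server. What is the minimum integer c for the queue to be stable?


Stability requires cμ > λ ⇔ c > λ/μ.
λ/μ = 75.72/15.67 = 4.8322
Minimum integer c = ⌊4.8322⌋ + 1 = 5
Check: 5·15.67 = 78.35 > 75.72, while 4·15.67 = 62.68 ≤ 75.72

Final: 5 servers


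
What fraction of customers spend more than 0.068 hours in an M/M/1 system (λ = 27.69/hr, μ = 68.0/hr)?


W ~ Exponential(μ−λ) for M/M/1.
μ − λ = 68.0 − 27.69 = 40.3100
P(W > t) = e^{−(μ−λ)t} = e^{−2.7411} = 0.064501

Final: 0.064501


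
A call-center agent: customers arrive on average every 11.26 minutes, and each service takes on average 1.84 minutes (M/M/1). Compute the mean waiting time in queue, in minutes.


λ = 60/11.26 = 5.3286 /hr
μ = 60/1.84 = 32.6087 /hr
ρ = λ/μ = 5.3286/32.6087 = 0.1634
Wq = ρ/(μ−λ) = 0.1634/(32.6087−5.3286) = 0.005990 hr
In minutes: 0.005990·60 = 0.3594 min

Final: 0.3594 min


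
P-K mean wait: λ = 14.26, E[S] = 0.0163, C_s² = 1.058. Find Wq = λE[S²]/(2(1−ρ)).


ρ = λ·E[S] = 14.26·0.0163 = 0.2324
E[S²] = E[S]²(1+C_s²) = 0.0163²·(1+1.058) = 0.0005468
Wq = λ·E[S²]/(2(1−ρ)) = 14.26·0.0005468/(2·0.7676) = 0.005079 hr

Final: 0.005079 hr


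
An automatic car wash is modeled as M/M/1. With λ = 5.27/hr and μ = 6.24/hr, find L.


ρ = λ/μ = 5.27/6.24 = 0.8446
L = ρ/(1−ρ) = 0.8446/(1 − 0.8446) = 0.8446/0.1554 = 5.4330

Final: 5.4330


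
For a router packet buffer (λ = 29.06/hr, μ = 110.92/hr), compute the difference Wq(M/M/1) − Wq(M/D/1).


ρ = 29.06/110.92 = 0.2620
Wq(M/M/1) = ρ/(μ−λ) = 0.2620/81.86 = 0.003200 hr
Wq(M/D/1) = ρ/(2(μ−λ)) = 0.001600 hr
Savings = 0.003200 − 0.001600 = 0.001600 hr

Final: 0.001600 hr


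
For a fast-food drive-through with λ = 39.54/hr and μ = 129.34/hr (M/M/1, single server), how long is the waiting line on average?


ρ = 39.54/129.34 = 0.3057
Lq = ρ²/(1−ρ) = 0.09346/0.6943 = 0.1346

Final: 0.1346


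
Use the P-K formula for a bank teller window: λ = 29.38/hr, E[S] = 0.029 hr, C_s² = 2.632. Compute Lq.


ρ = λ·E[S] = 29.38·0.029 = 0.8520
Lq = ρ²(1+C_s²)/(2(1−ρ)) = 0.7259·(1+2.632)/(2·0.1480)
= 0.7259·3.6320/0.2960 = 8.90866

Final: 8.90866


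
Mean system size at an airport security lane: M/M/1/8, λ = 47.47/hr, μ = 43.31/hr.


ρ = 47.47/43.31 = 1.0961
L = ρ[1 − (K+1)ρ^K + Kρ^(K+1)] / [(1−ρ)(1−ρ^(K+1))]
Numerator: 1.0961·(1 − 9·2.082804 + 8·2.282861) = 0.567373
Denominator: (-0.09605)·(-1.282861) = 0.123221
L = 0.567373/0.123221 = 4.6045

Final: 4.6045


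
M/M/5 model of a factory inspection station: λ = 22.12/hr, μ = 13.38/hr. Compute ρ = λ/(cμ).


ρ = λ/(cμ) = 22.12/(5·13.38) = 22.12/66.90 = 0.3306

Final: 0.3306


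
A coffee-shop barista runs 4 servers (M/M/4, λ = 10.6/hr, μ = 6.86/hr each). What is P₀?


a = λ/μ = 10.6/6.86 = 1.5452; ρ = a/c = 0.3863
Σ_{k=0}^{3} a^k/k! (terms k=0..3) = 1.00000 + 1.54519 + 1.19381 + 0.61489 = 4.35388
Tail: a^4/(4!(1−ρ)) = 5.70068/(24·0.6137) = 0.38704
P₀ = 1/(4.35388 + 0.38704) = 1/4.74092 = 0.210929

Final: 0.210929


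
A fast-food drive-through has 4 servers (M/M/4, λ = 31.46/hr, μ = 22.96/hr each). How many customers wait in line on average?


a = λ/μ = 1.3702; ρ = a/4 = 0.3426
P₀ = 0.252455
Lq = P₀·a^c·ρ / (c!·(1−ρ)²) = 0.252455·3.52490·0.3426/(24·0.43224)
= 0.02938

Final: 0.02938


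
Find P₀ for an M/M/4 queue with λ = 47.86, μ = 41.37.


a = λ/μ = 47.86/41.37 = 1.1569; ρ = a/c = 0.2892
Σ_{k=0}^{3} a^k/k! (terms k=0..3) = 1.00000 + 1.15688 + 0.66918 + 0.25805 = 3.08411
Tail: a^4/(4!(1−ρ)) = 1.79122/(24·0.7108) = 0.10500
P₀ = 1/(3.08411 + 0.10500) = 1/3.18912 = 0.313567

Final: 0.313567


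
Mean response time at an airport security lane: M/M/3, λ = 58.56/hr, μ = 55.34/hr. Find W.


a = 1.0582; ρ = 0.3527; P₀ = 0.342095
Lq = P₀·a^c·ρ/(c!(1−ρ)²) = 0.05688
Wq = Lq/λ = 0.05688/58.56 = 0.0009713 hr
W = Wq + 1/μ = 0.0009713 + 0.01807 = 0.01904 hr

Final: 0.01904 hr


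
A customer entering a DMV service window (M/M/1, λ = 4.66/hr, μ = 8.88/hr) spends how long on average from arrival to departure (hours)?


W = 1/(μ−λ) = 1/(8.88 − 4.66) = 1/4.22 = 0.2370 hr

Final: 0.2370 hr


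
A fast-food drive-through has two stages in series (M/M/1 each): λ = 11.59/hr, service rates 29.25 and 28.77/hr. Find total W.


Each node sees arrival rate λ = 11.59/hr (tandem ⇒ throughput preserved).
W₁ = 1/(μ₁−λ) = 1/(29.25−11.59) = 0.05663 hr
W₂ = 1/(μ₂−λ) = 1/(28.77−11.59) = 0.05821 hr
W_total = W₁ + W₂ = 0.05663 + 0.05821 = 0.11483 hr

Final: 0.11483 hr


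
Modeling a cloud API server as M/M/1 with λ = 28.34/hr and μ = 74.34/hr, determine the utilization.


ρ = λ/μ = 28.34/74.34 = 0.3812

Final: 0.3812


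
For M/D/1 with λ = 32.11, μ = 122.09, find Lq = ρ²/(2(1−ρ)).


ρ = 32.11/122.09 = 0.2630
M/D/1: Lq = ρ²/(2(1−ρ)) = 0.06917/(2·0.7370) = 0.04693

Final: 0.04693


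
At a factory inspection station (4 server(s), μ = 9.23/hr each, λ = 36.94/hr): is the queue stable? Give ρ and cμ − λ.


Total capacity cμ = 4·9.23 = 36.92/hr
ρ = λ/(cμ) = 36.94/36.92 = 1.0005
Stable ⇔ ρ < 1: NO
Spare capacity = cμ − λ = 36.92 − 36.94 = -0.02/hr

Final: ρ = 1.0005; unstable; margin = -0.02/hr


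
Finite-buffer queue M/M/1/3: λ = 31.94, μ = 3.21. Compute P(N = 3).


ρ = λ/μ = 31.94/3.21 = 9.9502
P_K = (1−ρ)ρ^K/(1−ρ^(K+1)) = (-8.9502·985.121139)/(1 − 9802.108774)
= -8816.987636/-9801.108774 = 0.899591

Final: 0.899591


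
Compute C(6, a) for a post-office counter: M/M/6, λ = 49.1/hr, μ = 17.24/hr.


a = λ/μ = 2.8480; ρ = a/6 = 0.4747
P₀ = 0.057249 (from M/M/c formula)
C(c,a) = [a^c/(c!(1−ρ))]·P₀ = [533.66090/(720·0.5253)]·0.057249
= 1.41092·0.057249 = 0.080773

Final: 0.080773


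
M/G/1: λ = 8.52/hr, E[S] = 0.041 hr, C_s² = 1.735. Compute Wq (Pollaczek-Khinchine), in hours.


ρ = λ·E[S] = 8.52·0.041 = 0.3493
E[S²] = E[S]²(1+C_s²) = 0.041²·(1+1.735) = 0.004598
Wq = λ·E[S²]/(2(1−ρ)) = 8.52·0.004598/(2·0.6507) = 0.03010 hr

Final: 0.03010 hr


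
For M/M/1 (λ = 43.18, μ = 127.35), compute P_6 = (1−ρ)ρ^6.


ρ = 43.18/127.35 = 0.3391
P_n = (1−ρ)·ρ^n = (1 − 0.3391)·0.3391^6 = 0.6609·0.001520 = 0.001004

Final: 0.001004


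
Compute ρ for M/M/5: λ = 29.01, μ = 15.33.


ρ = λ/(cμ) = 29.01/(5·15.33) = 29.01/76.65 = 0.3785

Final: 0.3785


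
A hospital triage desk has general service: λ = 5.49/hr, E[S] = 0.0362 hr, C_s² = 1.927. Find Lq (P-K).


ρ = λ·E[S] = 5.49·0.0362 = 0.1987
Lq = ρ²(1+C_s²)/(2(1−ρ)) = 0.03950·(1+1.927)/(2·0.8013)
= 0.03950·2.9270/1.6025 = 0.07214

Final: 0.07214


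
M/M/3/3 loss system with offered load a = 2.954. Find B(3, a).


B(c,a) = (a^c/c!) / Σ_{k=0}^{c} a^k/k!
a^3/3! = 4.296158
Σ terms (k=0..3): 1.00000 + 2.95400 + 4.36306 + 4.29616 = 12.613216
B = 4.296158/12.613216 = 0.340608

Final: 0.340608


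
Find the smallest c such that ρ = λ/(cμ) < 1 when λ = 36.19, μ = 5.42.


Stability requires cμ > λ ⇔ c > λ/μ.
λ/μ = 36.19/5.42 = 6.6771
Minimum integer c = ⌊6.6771⌋ + 1 = 7
Check: 7·5.42 = 37.94 > 36.19, while 6·5.42 = 32.52 ≤ 36.19

Final: 7 servers


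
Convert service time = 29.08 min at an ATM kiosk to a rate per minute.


μ = 1/(service time) in consistent units.
1 minute = 1 min, so μ = 1/29.08 = 0.03439 per minute

Final: 0.03439 /min


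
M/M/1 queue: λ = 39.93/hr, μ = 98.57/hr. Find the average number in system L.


ρ = λ/μ = 39.93/98.57 = 0.4051
L = ρ/(1−ρ) = 0.4051/(1 − 0.4051) = 0.4051/0.5949 = 0.6809

Final: 0.6809


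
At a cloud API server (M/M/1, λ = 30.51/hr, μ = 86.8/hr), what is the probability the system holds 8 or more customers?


ρ = 30.51/86.8 = 0.3515
P(N ≥ n) = ρ^n = 0.3515^8 = 0.0002330

Final: 0.0002330


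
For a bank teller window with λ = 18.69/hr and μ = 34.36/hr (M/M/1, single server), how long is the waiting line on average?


ρ = 18.69/34.36 = 0.5439
Lq = ρ²/(1−ρ) = 0.2959/0.4561 = 0.6488

Final: 0.6488


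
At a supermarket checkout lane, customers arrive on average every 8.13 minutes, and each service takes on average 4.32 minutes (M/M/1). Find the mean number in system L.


λ = 60/8.13 = 7.3801 /hr
μ = 60/4.32 = 13.8889 /hr
ρ = λ/μ = 7.3801/13.8889 = 0.5314
L = ρ/(1−ρ) = 0.5314/0.4686 = 1.1339

Final: 1.1339


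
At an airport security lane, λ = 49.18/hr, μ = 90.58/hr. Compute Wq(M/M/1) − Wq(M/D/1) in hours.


ρ = 49.18/90.58 = 0.5429
Wq(M/M/1) = ρ/(μ−λ) = 0.5429/41.40 = 0.01311 hr
Wq(M/D/1) = ρ/(2(μ−λ)) = 0.006557 hr
Savings = 0.01311 − 0.006557 = 0.006557 hr

Final: 0.006557 hr


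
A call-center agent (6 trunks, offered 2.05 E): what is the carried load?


B(6,2.05) = 0.013339 (Erlang-B)
Carried load = a(1 − B) = 2.05·(1 − 0.013339) = 2.05·0.986661 = 2.0227 E

Final: 2.0227 Erlangs


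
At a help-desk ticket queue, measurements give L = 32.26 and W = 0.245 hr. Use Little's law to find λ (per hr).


λ = L/W = 32.26/0.245 = 131.6735 /hr

Final: 131.6735 /hr


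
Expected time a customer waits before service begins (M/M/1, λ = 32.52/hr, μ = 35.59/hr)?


ρ = 32.52/35.59 = 0.9137
Wq = ρ/(μ−λ) = 0.9137/(35.59 − 32.52) = 0.9137/3.07 = 0.2976 hr

Final: 0.2976 hr


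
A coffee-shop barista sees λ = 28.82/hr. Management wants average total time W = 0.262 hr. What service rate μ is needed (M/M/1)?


W = 1/(μ−λ) ⇒ μ − λ = 1/W = 1/0.262 = 3.8168
μ = λ + 1/W = 28.82 + 3.8168 = 32.6368 per hr

Final: 32.6368 /hr


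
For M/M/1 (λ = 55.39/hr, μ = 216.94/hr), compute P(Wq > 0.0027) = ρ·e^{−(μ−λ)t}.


ρ = 55.39/216.94 = 0.2553
P(Wq > t) = ρ·e^{−(μ−λ)t} = 0.2553·e^{−0.4362}
= 0.2553·0.646498 = 0.165067

Final: 0.165067


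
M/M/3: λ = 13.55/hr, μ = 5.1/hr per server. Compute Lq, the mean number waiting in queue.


a = λ/μ = 2.6569; ρ = a/3 = 0.8856
P₀ = 0.028973
Lq = P₀·a^c·ρ / (c!·(1−ρ)²) = 0.028973·18.75458·0.8856/(6·0.01308)
= 6.13070

Final: 6.13070


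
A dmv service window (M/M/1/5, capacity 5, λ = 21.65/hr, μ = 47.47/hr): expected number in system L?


ρ = 21.65/47.47 = 0.4561
L = ρ[1 − (K+1)ρ^K + Kρ^(K+1)] / [(1−ρ)(1−ρ^(K+1))]
Numerator: 0.4561·(1 − 6·0.019733 + 5·0.009000) = 0.422602
Denominator: (0.5439)·(0.991000) = 0.539027
L = 0.422602/0.539027 = 0.7840

Final: 0.7840


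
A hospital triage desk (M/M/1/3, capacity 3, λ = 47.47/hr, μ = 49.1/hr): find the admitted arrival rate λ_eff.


ρ = 0.9668; P_K = (1−ρ)ρ^3/(1−ρ^4) = 0.237486
λ_eff = λ(1 − P_K) = 47.47·(1 − 0.237486) = 47.47·0.762514 = 36.1966 /hr

Final: 36.1966 /hr


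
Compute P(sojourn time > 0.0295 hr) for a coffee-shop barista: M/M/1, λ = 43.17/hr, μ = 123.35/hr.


W ~ Exponential(μ−λ) for M/M/1.
μ − λ = 123.35 − 43.17 = 80.1800
P(W > t) = e^{−(μ−λ)t} = e^{−2.3653} = 0.093920

Final: 0.093920


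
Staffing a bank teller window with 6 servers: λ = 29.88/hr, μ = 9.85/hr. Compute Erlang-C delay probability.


a = λ/μ = 3.0335; ρ = a/6 = 0.5056
P₀ = 0.047293 (from M/M/c formula)
C(c,a) = [a^c/(c!(1−ρ))]·P₀ = [779.23092/(720·0.4944)]·0.047293
= 2.18898·0.047293 = 0.103522

Final: 0.103522


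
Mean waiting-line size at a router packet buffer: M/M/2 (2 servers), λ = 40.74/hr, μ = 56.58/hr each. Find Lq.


a = λ/μ = 0.7200; ρ = a/2 = 0.3600
P₀ = 0.470565
Lq = P₀·a^c·ρ / (c!·(1−ρ)²) = 0.470565·0.51846·0.3600/(2·0.40957)
= 0.10723

Final: 0.10723


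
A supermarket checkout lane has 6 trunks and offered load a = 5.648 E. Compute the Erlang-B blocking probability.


B(c,a) = (a^c/c!) / Σ_{k=0}^{c} a^k/k!
a^6/6! = 45.085369
Σ terms (k=0..6): 1.00000 + 5.64800 + 15.94995 + 30.02844 + 42.40016 + 47.89522 + 45.08537 = 188.007148
B = 45.085369/188.007148 = 0.239807

Final: 0.239807


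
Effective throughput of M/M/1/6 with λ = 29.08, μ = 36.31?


ρ = 0.8009; P_K = (1−ρ)ρ^6/(1−ρ^7) = 0.066624
λ_eff = λ(1 − P_K) = 29.08·(1 − 0.066624) = 29.08·0.933376 = 27.1426 /hr

Final: 27.1426 /hr


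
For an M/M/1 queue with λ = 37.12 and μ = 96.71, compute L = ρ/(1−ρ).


ρ = λ/μ = 37.12/96.71 = 0.3838
L = ρ/(1−ρ) = 0.3838/(1 − 0.3838) = 0.3838/0.6162 = 0.6229

Final: 0.6229


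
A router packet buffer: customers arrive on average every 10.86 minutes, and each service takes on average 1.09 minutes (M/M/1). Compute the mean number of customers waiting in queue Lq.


λ = 60/10.86 = 5.5249 /hr
μ = 60/1.09 = 55.0459 /hr
ρ = λ/μ = 5.5249/55.0459 = 0.1004
Lq = ρ²/(1−ρ) = 0.01007/0.8996 = 0.01120

Final: 0.01120


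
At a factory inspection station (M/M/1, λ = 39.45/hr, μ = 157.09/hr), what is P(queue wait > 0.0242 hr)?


ρ = 39.45/157.09 = 0.2511
P(Wq > t) = ρ·e^{−(μ−λ)t} = 0.2511·e^{−2.8469}
= 0.2511·0.058025 = 0.014572

Final: 0.014572


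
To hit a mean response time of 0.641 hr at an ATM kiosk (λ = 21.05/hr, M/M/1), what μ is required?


W = 1/(μ−λ) ⇒ μ − λ = 1/W = 1/0.641 = 1.5601
μ = λ + 1/W = 21.05 + 1.5601 = 22.6101 per hr

Final: 22.6101 /hr


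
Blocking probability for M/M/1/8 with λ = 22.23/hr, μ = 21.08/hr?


ρ = λ/μ = 22.23/21.08 = 1.0546
P_K = (1−ρ)ρ^K/(1−ρ^(K+1)) = (-0.05455·1.529505)/(1 − 1.612946)
= -0.083441/-0.612946 = 0.136131

Final: 0.136131


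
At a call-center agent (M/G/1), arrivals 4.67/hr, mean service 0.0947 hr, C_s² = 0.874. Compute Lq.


ρ = λ·E[S] = 4.67·0.0947 = 0.4422
Lq = ρ²(1+C_s²)/(2(1−ρ)) = 0.1956·(1+0.874)/(2·0.5578)
= 0.1956·1.8740/1.1155 = 0.32857

Final: 0.32857


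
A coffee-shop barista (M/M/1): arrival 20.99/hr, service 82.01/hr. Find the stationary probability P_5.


ρ = 20.99/82.01 = 0.2559
P_n = (1−ρ)·ρ^n = (1 − 0.2559)·0.2559^5 = 0.7441·0.001098 = 0.0008172

Final: 0.0008172


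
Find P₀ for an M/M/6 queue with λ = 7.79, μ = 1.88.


a = λ/μ = 7.79/1.88 = 4.1436; ρ = a/c = 0.6906
Σ_{k=0}^{5} a^k/k! (terms k=0..5) = 1.00000 + 4.14362 + 8.58478 + 11.85735 + 12.28308 + 10.17927 = 48.04810
Tail: a^6/(6!(1−ρ)) = 5061.48146/(720·0.3094) = 22.72107
P₀ = 1/(48.04810 + 22.72107) = 1/70.76917 = 0.014130

Final: 0.014130


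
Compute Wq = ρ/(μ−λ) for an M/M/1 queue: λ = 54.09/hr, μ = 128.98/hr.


ρ = 54.09/128.98 = 0.4194
Wq = ρ/(μ−λ) = 0.4194/(128.98 − 54.09) = 0.4194/74.89 = 0.005600 hr

Final: 0.005600 hr


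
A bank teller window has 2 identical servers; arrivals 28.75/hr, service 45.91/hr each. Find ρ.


ρ = λ/(cμ) = 28.75/(2·45.91) = 28.75/91.82 = 0.3131

Final: 0.3131


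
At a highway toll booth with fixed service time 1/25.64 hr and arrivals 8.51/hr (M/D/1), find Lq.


ρ = 8.51/25.64 = 0.3319
M/D/1: Lq = ρ²/(2(1−ρ)) = 0.1102/(2·0.6681) = 0.08244

Final: 0.08244


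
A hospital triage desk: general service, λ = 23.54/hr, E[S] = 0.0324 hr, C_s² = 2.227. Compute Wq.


ρ = λ·E[S] = 23.54·0.0324 = 0.7627
E[S²] = E[S]²(1+C_s²) = 0.0324²·(1+2.227) = 0.003388
Wq = λ·E[S²]/(2(1−ρ)) = 23.54·0.003388/(2·0.2373) = 0.16802 hr

Final: 0.16802 hr


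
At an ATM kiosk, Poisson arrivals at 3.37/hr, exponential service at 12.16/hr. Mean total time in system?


W = 1/(μ−λ) = 1/(12.16 − 3.37) = 1/8.79 = 0.1138 hr

Final: 0.1138 hr


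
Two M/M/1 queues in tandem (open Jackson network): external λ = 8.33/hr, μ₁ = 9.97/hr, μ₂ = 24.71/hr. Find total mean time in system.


Each node sees arrival rate λ = 8.33/hr (tandem ⇒ throughput preserved).
W₁ = 1/(μ₁−λ) = 1/(9.97−8.33) = 0.60976 hr
W₂ = 1/(μ₂−λ) = 1/(24.71−8.33) = 0.06105 hr
W_total = W₁ + W₂ = 0.60976 + 0.06105 = 0.67081 hr

Final: 0.67081 hr


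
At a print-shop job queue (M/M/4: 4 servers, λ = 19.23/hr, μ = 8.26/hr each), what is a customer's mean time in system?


a = 2.3281; ρ = 0.5820; P₀ = 0.090338
Lq = P₀·a^c·ρ/(c!(1−ρ)²) = 0.36837
Wq = Lq/λ = 0.36837/19.23 = 0.01916 hr
W = Wq + 1/μ = 0.01916 + 0.12107 = 0.14022 hr

Final: 0.14022 hr


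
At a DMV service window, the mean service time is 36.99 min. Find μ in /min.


μ = 1/(service time) in consistent units.
1 minute = 1 min, so μ = 1/36.99 = 0.02703 per minute

Final: 0.02703 /min


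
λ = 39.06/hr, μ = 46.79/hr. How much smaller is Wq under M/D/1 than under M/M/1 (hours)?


ρ = 39.06/46.79 = 0.8348
Wq(M/M/1) = ρ/(μ−λ) = 0.8348/7.73 = 0.10799 hr
Wq(M/D/1) = ρ/(2(μ−λ)) = 0.05400 hr
Savings = 0.10799 − 0.05400 = 0.05400 hr

Final: 0.05400 hr


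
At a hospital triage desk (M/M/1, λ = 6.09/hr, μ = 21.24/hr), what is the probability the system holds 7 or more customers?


ρ = 6.09/21.24 = 0.2867
P(N ≥ n) = ρ^n = 0.2867^7 = 0.0001593

Final: 0.0001593


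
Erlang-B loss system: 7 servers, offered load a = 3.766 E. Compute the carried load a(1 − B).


B(7,3.766) = 0.051308 (Erlang-B)
Carried load = a(1 − B) = 3.766·(1 − 0.051308) = 3.766·0.948692 = 3.5728 E

Final: 3.5728 Erlangs


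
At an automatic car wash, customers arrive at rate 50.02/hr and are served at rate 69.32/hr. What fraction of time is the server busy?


ρ = λ/μ = 50.02/69.32 = 0.7216

Final: 0.7216


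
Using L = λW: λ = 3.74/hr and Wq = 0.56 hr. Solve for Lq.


Lq = λWq = 3.74·0.56 = 2.0944

Final: 2.0944


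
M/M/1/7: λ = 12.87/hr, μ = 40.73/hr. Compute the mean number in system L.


ρ = 12.87/40.73 = 0.3160
L = ρ[1 − (K+1)ρ^K + Kρ^(K+1)] / [(1−ρ)(1−ρ^(K+1))]
Numerator: 0.3160·(1 − 8·0.0003145 + 7·0.00009938) = 0.315408
Denominator: (0.6840)·(0.999901) = 0.683949
L = 0.315408/0.683949 = 0.4612

Final: 0.4612


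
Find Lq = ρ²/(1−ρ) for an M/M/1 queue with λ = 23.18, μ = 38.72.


ρ = 23.18/38.72 = 0.5987
Lq = ρ²/(1−ρ) = 0.3584/0.4013 = 0.8930

Final: 0.8930


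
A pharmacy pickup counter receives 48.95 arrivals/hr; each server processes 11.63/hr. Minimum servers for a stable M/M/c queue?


Stability requires cμ > λ ⇔ c > λ/μ.
λ/μ = 48.95/11.63 = 4.2089
Minimum integer c = ⌊4.2089⌋ + 1 = 5
Check: 5·11.63 = 58.15 > 48.95, while 4·11.63 = 46.52 ≤ 48.95

Final: 5 servers


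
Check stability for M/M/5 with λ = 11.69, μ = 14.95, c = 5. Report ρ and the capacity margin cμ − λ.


Total capacity cμ = 5·14.95 = 74.75/hr
ρ = λ/(cμ) = 11.69/74.75 = 0.1564
Stable ⇔ ρ < 1: YES
Spare capacity = cμ − λ = 74.75 − 11.69 = 63.06/hr

Final: ρ = 0.1564; stable; margin = 63.06/hr


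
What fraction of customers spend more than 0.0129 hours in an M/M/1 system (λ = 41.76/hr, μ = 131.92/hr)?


W ~ Exponential(μ−λ) for M/M/1.
μ − λ = 131.92 − 41.76 = 90.1600
P(W > t) = e^{−(μ−λ)t} = e^{−1.1631} = 0.312527

Final: 0.312527


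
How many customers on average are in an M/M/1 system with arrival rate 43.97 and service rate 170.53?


ρ = λ/μ = 43.97/170.53 = 0.2578
L = ρ/(1−ρ) = 0.2578/(1 − 0.2578) = 0.2578/0.7422 = 0.3474

Final: 0.3474


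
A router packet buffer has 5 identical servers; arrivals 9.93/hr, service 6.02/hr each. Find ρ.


ρ = λ/(cμ) = 9.93/(5·6.02) = 9.93/30.10 = 0.3299

Final: 0.3299


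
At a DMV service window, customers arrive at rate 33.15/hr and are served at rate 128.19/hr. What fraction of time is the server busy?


ρ = λ/μ = 33.15/128.19 = 0.2586

Final: 0.2586


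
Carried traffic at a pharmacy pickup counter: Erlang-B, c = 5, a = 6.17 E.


B(5,6.17) = 0.372107 (Erlang-B)
Carried load = a(1 − B) = 6.17·(1 − 0.372107) = 6.17·0.627893 = 3.8741 E

Final: 3.8741 Erlangs


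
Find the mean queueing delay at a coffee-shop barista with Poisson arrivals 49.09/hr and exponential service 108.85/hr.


ρ = 49.09/108.85 = 0.4510
Wq = ρ/(μ−λ) = 0.4510/(108.85 − 49.09) = 0.4510/59.76 = 0.007547 hr

Final: 0.007547 hr


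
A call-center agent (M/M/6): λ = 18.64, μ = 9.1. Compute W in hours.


a = 2.0484; ρ = 0.3414; P₀ = 0.128727
Lq = P₀·a^c·ρ/(c!(1−ρ)²) = 0.01039
Wq = Lq/λ = 0.01039/18.64 = 0.0005576 hr
W = Wq + 1/μ = 0.0005576 + 0.10989 = 0.11045 hr

Final: 0.11045 hr


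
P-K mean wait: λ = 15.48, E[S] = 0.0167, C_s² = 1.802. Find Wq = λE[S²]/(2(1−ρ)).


ρ = λ·E[S] = 15.48·0.0167 = 0.2585
E[S²] = E[S]²(1+C_s²) = 0.0167²·(1+1.802) = 0.0007814
Wq = λ·E[S²]/(2(1−ρ)) = 15.48·0.0007814/(2·0.7415) = 0.008157 hr

Final: 0.008157 hr


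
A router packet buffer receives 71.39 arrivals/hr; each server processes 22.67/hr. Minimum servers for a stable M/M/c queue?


Stability requires cμ > λ ⇔ c > λ/μ.
λ/μ = 71.39/22.67 = 3.1491
Minimum integer c = ⌊3.1491⌋ + 1 = 4
Check: 4·22.67 = 90.68 > 71.39, while 3·22.67 = 68.01 ≤ 71.39

Final: 4 servers


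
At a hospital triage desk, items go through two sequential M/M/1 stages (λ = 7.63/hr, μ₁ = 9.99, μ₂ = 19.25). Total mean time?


Each node sees arrival rate λ = 7.63/hr (tandem ⇒ throughput preserved).
W₁ = 1/(μ₁−λ) = 1/(9.99−7.63) = 0.42373 hr
W₂ = 1/(μ₂−λ) = 1/(19.25−7.63) = 0.08606 hr
W_total = W₁ + W₂ = 0.42373 + 0.08606 = 0.50979 hr

Final: 0.50979 hr


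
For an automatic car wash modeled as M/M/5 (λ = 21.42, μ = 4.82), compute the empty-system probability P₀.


a = λ/μ = 21.42/4.82 = 4.4440; ρ = a/c = 0.8888
Σ_{k=0}^{4} a^k/k! (terms k=0..4) = 1.00000 + 4.44398 + 9.87449 + 14.62736 + 16.25094 = 46.19678
Tail: a^5/(5!(1−ρ)) = 1733.25372/(120·0.1112) = 129.88624
P₀ = 1/(46.19678 + 129.88624) = 1/176.08302 = 0.005679

Final: 0.005679


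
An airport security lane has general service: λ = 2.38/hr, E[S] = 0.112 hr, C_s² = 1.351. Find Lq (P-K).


ρ = λ·E[S] = 2.38·0.112 = 0.2666
Lq = ρ²(1+C_s²)/(2(1−ρ)) = 0.07105·(1+1.351)/(2·0.7334)
= 0.07105·2.3510/1.4669 = 0.11388

Final: 0.11388
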